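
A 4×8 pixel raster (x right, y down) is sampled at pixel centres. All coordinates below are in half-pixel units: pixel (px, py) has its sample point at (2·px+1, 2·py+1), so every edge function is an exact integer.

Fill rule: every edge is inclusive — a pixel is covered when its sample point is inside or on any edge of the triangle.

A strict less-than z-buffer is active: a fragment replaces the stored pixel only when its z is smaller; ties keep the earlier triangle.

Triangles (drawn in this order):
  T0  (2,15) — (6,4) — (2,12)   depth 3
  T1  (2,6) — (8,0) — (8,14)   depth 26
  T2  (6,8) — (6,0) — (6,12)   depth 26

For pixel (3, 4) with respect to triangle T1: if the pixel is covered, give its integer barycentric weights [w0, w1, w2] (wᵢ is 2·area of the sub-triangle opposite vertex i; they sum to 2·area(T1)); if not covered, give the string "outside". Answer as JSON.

T0:
  2·area = 12  (B↔C swapped to make it positive)
  edge (2, 15)→(2, 12): d=(0,-3) inclusive
  edge (2, 12)→(6, 4): d=(4,-8) inclusive
  edge (6, 4)→(2, 15): d=(-4,11) inclusive
    (1,5)@(3, 11): e=[3,4,5] → █
    (2,5)@(5, 11): e=[9,20,-17] → ·
    (1,6)@(3, 13): e=[3,12,-3] → ·
  covered (1 px):
    · · · ·
    · · · ·
    · · · ·
    · · · ·
    · · · ·
    · █ · ·
    · · · ·
    · · · ·
T1:
  2·area = 84
  edge (2, 6)→(8, 0): d=(6,-6) inclusive
  edge (8, 0)→(8, 14): d=(0,14) inclusive
  edge (8, 14)→(2, 6): d=(-6,-8) inclusive
    (3,0)@(7, 1): e=[0,14,70] → █  [on edge]
    (2,1)@(5, 3): e=[0,42,42] → █  [on edge]
    (1,2)@(3, 5): e=[0,70,14] → █  [on edge]
    (0,3)@(1, 7): e=[0,98,-14] → ·  [on edge]
    (1,3)@(3, 7): e=[12,70,2] → █
    (1,4)@(3, 9): e=[24,70,-10] → ·
    (2,4)@(5, 9): e=[36,42,6] → █
    (2,5)@(5, 11): e=[48,42,-6] → ·
    (3,5)@(7, 11): e=[60,14,10] → █
    (3,6)@(7, 13): e=[72,14,-2] → ·
  covered (12 px):
    · · · █
    · · █ █
    · █ █ █
    · █ █ █
    · · █ █
    · · · █
    · · · ·
    · · · ·
T2:
  degenerate (2·area = 0) — covers nothing

Answer: [14,22,48]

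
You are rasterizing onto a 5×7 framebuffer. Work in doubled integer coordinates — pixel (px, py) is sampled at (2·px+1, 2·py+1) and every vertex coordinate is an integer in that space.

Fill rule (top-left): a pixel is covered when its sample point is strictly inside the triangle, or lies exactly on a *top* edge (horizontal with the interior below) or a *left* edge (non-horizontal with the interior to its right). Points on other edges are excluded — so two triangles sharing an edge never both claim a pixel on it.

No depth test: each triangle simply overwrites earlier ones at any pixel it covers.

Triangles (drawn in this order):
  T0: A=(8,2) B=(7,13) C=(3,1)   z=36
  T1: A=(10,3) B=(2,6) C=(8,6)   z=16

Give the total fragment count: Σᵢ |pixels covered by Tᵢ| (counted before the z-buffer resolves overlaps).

T0:
  2·area = 56
  edge (8, 2)→(7, 13): d=(-1,11) right/bottom  bias=-1
  edge (7, 13)→(3, 1): d=(-4,-12) top-left  bias=+0
  edge (3, 1)→(8, 2): d=(5,1) right/bottom  bias=-1
    (1,0)@(3, 1): e=[56,0,0] → .  [on edge]
    (2,1)@(5, 3): e=[32,16,8] → X
    (3,1)@(7, 3): e=[10,40,6] → X
    (4,1)@(9, 3): e=[-12,64,4] → .
    (2,2)@(5, 5): e=[30,8,18] → X
    (4,2)@(9, 5): e=[-14,56,14] → .
    (2,3)@(5, 7): e=[28,0,28] → X  [on edge]
    (4,3)@(9, 7): e=[-16,48,24] → .
    (2,4)@(5, 9): e=[26,-8,38] → .
    (3,4)@(7, 9): e=[4,16,36] → X
    (4,4)@(9, 9): e=[-18,40,34] → .
    (3,5)@(7, 11): e=[2,8,46] → X
    (3,6)@(7, 13): e=[0,0,56] → .  [on edge]
  covered (8 px):
    . . . . .
    . . X X .
    . . X X .
    . . X X .
    . . . X .
    . . . X .
    . . . . .
T1:
  2·area = 18  (B↔C swapped to make it positive)
  edge (10, 3)→(8, 6): d=(-2,3) right/bottom  bias=-1
  edge (8, 6)→(2, 6): d=(-6,0) right/bottom  bias=-1
  edge (2, 6)→(10, 3): d=(8,-3) top-left  bias=+0
    (2,2)@(5, 5): e=[11,6,1] → X
    (3,2)@(7, 5): e=[5,6,7] → X
    (4,2)@(9, 5): e=[-1,6,13] → .
    (2,3)@(5, 7): e=[7,-6,17] → .
    (3,3)@(7, 7): e=[1,-6,23] → .
  covered (2 px):
    . . . . .
    . . . . .
    . . X X .
    . . . . .
    . . . . .
    . . . . .
    . . . . .

Final: 10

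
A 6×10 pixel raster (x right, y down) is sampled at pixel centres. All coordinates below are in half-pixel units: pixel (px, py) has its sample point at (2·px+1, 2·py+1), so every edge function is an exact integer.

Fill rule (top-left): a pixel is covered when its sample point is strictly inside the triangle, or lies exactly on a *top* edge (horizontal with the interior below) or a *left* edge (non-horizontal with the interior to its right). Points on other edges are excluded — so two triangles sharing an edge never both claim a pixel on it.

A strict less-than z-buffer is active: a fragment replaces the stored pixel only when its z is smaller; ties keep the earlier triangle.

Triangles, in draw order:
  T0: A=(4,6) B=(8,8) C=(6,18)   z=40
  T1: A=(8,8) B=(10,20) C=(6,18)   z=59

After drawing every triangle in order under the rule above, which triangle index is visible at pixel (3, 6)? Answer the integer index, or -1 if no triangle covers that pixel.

T0:
  2·area = 44
  edge (4, 6)→(8, 8): d=(4,2) right/bottom  bias=-1
  edge (8, 8)→(6, 18): d=(-2,10) right/bottom  bias=-1
  edge (6, 18)→(4, 6): d=(-2,-12) top-left  bias=+0
    (4,1)@(9, 3): e=[-22,0,66] → ·  [on edge]
    (2,3)@(5, 7): e=[2,32,10] → #
    (3,3)@(7, 7): e=[-2,12,34] → ·
    (2,4)@(5, 9): e=[10,28,6] → #
    (3,4)@(7, 9): e=[6,8,30] → #
    (4,4)@(9, 9): e=[2,-12,54] → ·
    (2,5)@(5, 11): e=[18,24,2] → #
    (4,5)@(9, 11): e=[10,-16,50] → ·
    (2,6)@(5, 13): e=[26,20,-2] → ·
    (3,6)@(7, 13): e=[22,0,22] → ·  [on edge]
  covered (5 px):
    · · · · · ·
    · · · · · ·
    · · · · · ·
    · · # · · ·
    · · # # · ·
    · · # # · ·
    · · · · · ·
    · · · · · ·
    · · · · · ·
    · · · · · ·
T1:
  2·area = 44
  edge (8, 8)→(10, 20): d=(2,12) right/bottom  bias=-1
  edge (10, 20)→(6, 18): d=(-4,-2) top-left  bias=+0
  edge (6, 18)→(8, 8): d=(2,-10) top-left  bias=+0
    (4,1)@(9, 3): e=[-22,66,0] → ·  [on edge]
    (3,6)@(7, 13): e=[22,22,0] → #  [on edge]
    (4,6)@(9, 13): e=[-2,26,20] → ·
    (3,7)@(7, 15): e=[26,14,4] → #
    (4,7)@(9, 15): e=[2,18,24] → #
    (5,7)@(11, 15): e=[-22,22,44] → ·
    (3,8)@(7, 17): e=[30,6,8] → #
    (5,8)@(11, 17): e=[-18,14,48] → ·
    (3,9)@(7, 19): e=[34,-2,12] → ·
    (4,9)@(9, 19): e=[10,2,32] → #
    (5,9)@(11, 19): e=[-14,6,52] → ·
  covered (6 px):
    · · · · · ·
    · · · · · ·
    · · · · · ·
    · · · · · ·
    · · · · · ·
    · · · · · ·
    · · · # · ·
    · · · # # ·
    · · · # # ·
    · · · · # ·

Z-buffer (winner per pixel, '.' = empty):
  . . . . . .
  . . . . . .
  . . . . . .
  . . 0 . . .
  . . 0 0 . .
  . . 0 0 . .
  . . . 1 . .
  . . . 1 1 .
  . . . 1 1 .
  . . . . 1 .

Result: 1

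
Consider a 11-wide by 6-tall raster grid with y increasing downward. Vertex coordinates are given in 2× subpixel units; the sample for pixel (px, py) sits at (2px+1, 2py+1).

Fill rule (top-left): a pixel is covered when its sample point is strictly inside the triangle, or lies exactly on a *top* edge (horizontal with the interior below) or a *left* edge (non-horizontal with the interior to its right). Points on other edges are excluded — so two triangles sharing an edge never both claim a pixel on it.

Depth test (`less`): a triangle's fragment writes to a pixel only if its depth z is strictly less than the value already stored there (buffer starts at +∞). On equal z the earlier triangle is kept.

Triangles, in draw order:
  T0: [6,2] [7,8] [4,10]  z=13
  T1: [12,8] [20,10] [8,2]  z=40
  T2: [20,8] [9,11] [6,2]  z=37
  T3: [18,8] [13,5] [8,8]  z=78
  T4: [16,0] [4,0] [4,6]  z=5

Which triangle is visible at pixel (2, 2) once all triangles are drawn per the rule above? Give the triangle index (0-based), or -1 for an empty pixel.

T0:
  2·area = 20
  edge (6, 2)→(7, 8): d=(1,6) right/bottom  bias=-1
  edge (7, 8)→(4, 10): d=(-3,2) right/bottom  bias=-1
  edge (4, 10)→(6, 2): d=(2,-8) top-left  bias=+0
    (2,3)@(5, 7): e=[11,7,2] → X
    (3,3)@(7, 7): e=[-1,3,18] → .
    (2,4)@(5, 9): e=[13,1,6] → X
    (3,4)@(7, 9): e=[1,-3,22] → .
    (2,5)@(5, 11): e=[15,-5,10] → .
  covered (2 px):
    . . . . . . . . . . .
    . . . . . . . . . . .
    . . . . . . . . . . .
    . . X . . . . . . . .
    . . X . . . . . . . .
    . . . . . . . . . . .
T1:
  2·area = 40  (B↔C swapped to make it positive)
  edge (12, 8)→(8, 2): d=(-4,-6) top-left  bias=+0
  edge (8, 2)→(20, 10): d=(12,8) right/bottom  bias=-1
  edge (20, 10)→(12, 8): d=(-8,-2) top-left  bias=+0
    (4,1)@(9, 3): e=[2,4,34] → X
    (5,1)@(11, 3): e=[14,-12,38] → .
    (4,2)@(9, 5): e=[-6,28,18] → .
    (5,2)@(11, 5): e=[6,12,22] → X
    (6,2)@(13, 5): e=[18,-4,26] → .
    (5,3)@(11, 7): e=[-2,36,6] → .
    (6,3)@(13, 7): e=[10,20,10] → X
    (7,3)@(15, 7): e=[22,4,14] → X
    (8,3)@(17, 7): e=[34,-12,18] → .
    (6,4)@(13, 9): e=[2,44,-6] → .
    (7,4)@(15, 9): e=[14,28,-2] → .
    (8,4)@(17, 9): e=[26,12,2] → X
  covered (5 px):
    . . . . . . . . . . .
    . . . . X . . . . . .
    . . . . . X . . . . .
    . . . . . . X X . . .
    . . . . . . . . X . .
    . . . . . . . . . . .
T2:
  2·area = 108
  edge (20, 8)→(9, 11): d=(-11,3) right/bottom  bias=-1
  edge (9, 11)→(6, 2): d=(-3,-9) top-left  bias=+0
  edge (6, 2)→(20, 8): d=(14,6) right/bottom  bias=-1
    (3,1)@(7, 3): e=[94,6,8] → X
    (4,1)@(9, 3): e=[88,24,-4] → .
    (3,2)@(7, 5): e=[72,0,36] → X  [on edge]
    (4,2)@(9, 5): e=[66,18,24] → X
    (5,2)@(11, 5): e=[60,36,12] → X
    (6,2)@(13, 5): e=[54,54,0] → .  [on edge]
    (3,3)@(7, 7): e=[50,-6,64] → .
    (4,3)@(9, 7): e=[44,12,52] → X
    (6,3)@(13, 7): e=[32,48,28] → X
    (7,3)@(15, 7): e=[26,66,16] → X
    (8,3)@(17, 7): e=[20,84,4] → X
    (9,3)@(19, 7): e=[14,102,-8] → .
    (4,5)@(9, 11): e=[0,0,108] → .  [on edge]
  covered (13 px):
    . . . . . . . . . . .
    . . . X . . . . . . .
    . . . X X X . . . . .
    . . . . X X X X X . .
    . . . . X X X X . . .
    . . . . . . . . . . .
T3:
  2·area = 30  (B↔C swapped to make it positive)
  edge (18, 8)→(8, 8): d=(-10,0) right/bottom  bias=-1
  edge (8, 8)→(13, 5): d=(5,-3) top-left  bias=+0
  edge (13, 5)→(18, 8): d=(5,3) right/bottom  bias=-1
    (6,2)@(13, 5): e=[30,0,0] → .  [on edge]
    (5,3)@(11, 7): e=[10,4,16] → X
    (6,3)@(13, 7): e=[10,10,10] → X
    (7,3)@(15, 7): e=[10,16,4] → X
    (8,3)@(17, 7): e=[10,22,-2] → .
    (5,4)@(11, 9): e=[-10,14,26] → .
    (6,4)@(13, 9): e=[-10,20,20] → .
    (7,4)@(15, 9): e=[-10,26,14] → .
    (1,5)@(3, 11): e=[-30,0,60] → .  [on edge]
  covered (3 px):
    . . . . . . . . . . .
    . . . . . . . . . . .
    . . . . . . . . . . .
    . . . . . X X X . . .
    . . . . . . . . . . .
    . . . . . . . . . . .
T4:
  2·area = 72  (B↔C swapped to make it positive)
  edge (16, 0)→(4, 6): d=(-12,6) right/bottom  bias=-1
  edge (4, 6)→(4, 0): d=(0,-6) top-left  bias=+0
  edge (4, 0)→(16, 0): d=(12,0) top-left  bias=+0
    (2,0)@(5, 1): e=[54,6,12] → X
    (3,0)@(7, 1): e=[42,18,12] → X
    (4,0)@(9, 1): e=[30,30,12] → X
    (5,0)@(11, 1): e=[18,42,12] → X
    (6,0)@(13, 1): e=[6,54,12] → X
    (7,0)@(15, 1): e=[-6,66,12] → .
    (2,1)@(5, 3): e=[30,6,36] → X
    (5,1)@(11, 3): e=[-6,42,36] → .
    (6,1)@(13, 3): e=[-18,54,36] → .
    (2,2)@(5, 5): e=[6,6,60] → X
    (3,2)@(7, 5): e=[-6,18,60] → .
    (4,2)@(9, 5): e=[-18,30,60] → .
  covered (9 px):
    . . X X X X X . . . .
    . . X X X . . . . . .
    . . X . . . . . . . .
    . . . . . . . . . . .
    . . . . . . . . . . .
    . . . . . . . . . . .

Z-buffer (winner per pixel, '.' = empty):
  . . 4 4 4 4 4 . . . .
  . . 4 4 4 . . . . . .
  . . 4 2 2 2 . . . . .
  . . 0 . 2 2 2 2 2 . .
  . . 0 . 2 2 2 2 1 . .
  . . . . . . . . . . .

Result: 4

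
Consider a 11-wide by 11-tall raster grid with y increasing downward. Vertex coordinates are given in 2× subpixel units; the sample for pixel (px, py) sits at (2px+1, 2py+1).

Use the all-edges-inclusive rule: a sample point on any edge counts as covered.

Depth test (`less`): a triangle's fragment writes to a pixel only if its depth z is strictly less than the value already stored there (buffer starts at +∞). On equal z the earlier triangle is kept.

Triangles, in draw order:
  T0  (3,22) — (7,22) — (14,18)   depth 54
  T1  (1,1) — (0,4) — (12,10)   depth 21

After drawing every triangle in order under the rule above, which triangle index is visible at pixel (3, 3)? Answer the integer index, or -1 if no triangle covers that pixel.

T0:
  2·area = 16  (B↔C swapped to make it positive)
  edge (3, 22)→(14, 18): d=(11,-4) inclusive
  edge (14, 18)→(7, 22): d=(-7,4) inclusive
  edge (7, 22)→(3, 22): d=(-4,0) inclusive
    (3,10)@(7, 21): e=[5,7,4] → X
    (4,10)@(9, 21): e=[13,-1,4] → .
  covered (1 px):
    . . . . . . . . . . .
    . . . . . . . . . . .
    . . . . . . . . . . .
    . . . . . . . . . . .
    . . . . . . . . . . .
    . . . . . . . . . . .
    . . . . . . . . . . .
    . . . . . . . . . . .
    . . . . . . . . . . .
    . . . . . . . . . . .
    . . . X . . . . . . .
T1:
  2·area = 42  (B↔C swapped to make it positive)
  edge (1, 1)→(12, 10): d=(11,9) inclusive
  edge (12, 10)→(0, 4): d=(-12,-6) inclusive
  edge (0, 4)→(1, 1): d=(1,-3) inclusive
    (0,0)@(1, 1): e=[0,42,0] → X  [on edge]
    (1,0)@(3, 1): e=[-18,54,6] → .
    (0,1)@(1, 3): e=[22,18,2] → X
    (1,1)@(3, 3): e=[4,30,8] → X
    (2,1)@(5, 3): e=[-14,42,14] → .
    (0,2)@(1, 5): e=[44,-6,4] → .
    (1,2)@(3, 5): e=[26,6,10] → X
    (2,2)@(5, 5): e=[8,18,16] → X
    (3,2)@(7, 5): e=[-10,30,22] → .
    (1,3)@(3, 7): e=[48,-18,12] → .
    (2,3)@(5, 7): e=[30,-6,18] → .
    (3,3)@(7, 7): e=[12,6,24] → X
  covered (6 px):
    X . . . . . . . . . .
    X X . . . . . . . . .
    . X X . . . . . . . .
    . . . X . . . . . . .
    . . . . . . . . . . .
    . . . . . . . . . . .
    . . . . . . . . . . .
    . . . . . . . . . . .
    . . . . . . . . . . .
    . . . . . . . . . . .
    . . . . . . . . . . .

Z-buffer (winner per pixel, '.' = empty):
  1 . . . . . . . . . .
  1 1 . . . . . . . . .
  . 1 1 . . . . . . . .
  . . . 1 . . . . . . .
  . . . . . . . . . . .
  . . . . . . . . . . .
  . . . . . . . . . . .
  . . . . . . . . . . .
  . . . . . . . . . . .
  . . . . . . . . . . .
  . . . 0 . . . . . . .

Result: 1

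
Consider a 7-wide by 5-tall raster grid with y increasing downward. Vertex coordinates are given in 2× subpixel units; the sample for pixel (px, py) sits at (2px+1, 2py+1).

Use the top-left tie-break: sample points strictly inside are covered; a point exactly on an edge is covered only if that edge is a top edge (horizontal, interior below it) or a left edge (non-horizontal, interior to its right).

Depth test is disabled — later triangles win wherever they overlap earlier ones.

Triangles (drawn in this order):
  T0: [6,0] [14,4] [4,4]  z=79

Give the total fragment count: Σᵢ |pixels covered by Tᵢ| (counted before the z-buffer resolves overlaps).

T0:
  2·area = 40
  edge (6, 0)→(14, 4): d=(8,4) right/bottom  bias=-1
  edge (14, 4)→(4, 4): d=(-10,0) right/bottom  bias=-1
  edge (4, 4)→(6, 0): d=(2,-4) top-left  bias=+0
    (3,0)@(7, 1): e=[4,30,6] → X
    (4,0)@(9, 1): e=[-4,30,14] → .
    (2,1)@(5, 3): e=[28,10,2] → X
    (4,1)@(9, 3): e=[12,10,18] → X
    (5,1)@(11, 3): e=[4,10,26] → X
    (6,1)@(13, 3): e=[-4,10,34] → .
    (2,2)@(5, 5): e=[44,-10,6] → .
    (3,2)@(7, 5): e=[36,-10,14] → .
    (4,2)@(9, 5): e=[28,-10,22] → .
    (5,2)@(11, 5): e=[20,-10,30] → .
  covered (5 px):
    . . . X . . .
    . . X X X X .
    . . . . . . .
    . . . . . . .
    . . . . . . .

Result: 5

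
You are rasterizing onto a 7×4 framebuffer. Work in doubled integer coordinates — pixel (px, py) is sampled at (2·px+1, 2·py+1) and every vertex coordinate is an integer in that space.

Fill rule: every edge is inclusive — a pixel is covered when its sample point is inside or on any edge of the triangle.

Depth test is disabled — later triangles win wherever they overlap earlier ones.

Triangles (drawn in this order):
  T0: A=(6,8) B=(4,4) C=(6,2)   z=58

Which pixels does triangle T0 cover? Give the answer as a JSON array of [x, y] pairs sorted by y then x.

T0:
  2·area = 12
  edge (6, 8)→(4, 4): d=(-2,-4) inclusive
  edge (4, 4)→(6, 2): d=(2,-2) inclusive
  edge (6, 2)→(6, 8): d=(0,6) inclusive
    (3,0)@(7, 1): e=[18,0,-6] → ·  [on edge]
    (2,1)@(5, 3): e=[6,0,6] → #  [on edge]
    (3,1)@(7, 3): e=[14,4,-6] → ·
    (1,2)@(3, 5): e=[-6,0,18] → ·  [on edge]
    (2,2)@(5, 5): e=[2,4,6] → #
    (3,2)@(7, 5): e=[10,8,-6] → ·
    (0,3)@(1, 7): e=[-18,0,30] → ·  [on edge]
    (2,3)@(5, 7): e=[-2,8,6] → ·
  covered (2 px):
    · · · · · · ·
    · · # · · · ·
    · · # · · · ·
    · · · · · · ·

Final: [[2,1],[2,2]]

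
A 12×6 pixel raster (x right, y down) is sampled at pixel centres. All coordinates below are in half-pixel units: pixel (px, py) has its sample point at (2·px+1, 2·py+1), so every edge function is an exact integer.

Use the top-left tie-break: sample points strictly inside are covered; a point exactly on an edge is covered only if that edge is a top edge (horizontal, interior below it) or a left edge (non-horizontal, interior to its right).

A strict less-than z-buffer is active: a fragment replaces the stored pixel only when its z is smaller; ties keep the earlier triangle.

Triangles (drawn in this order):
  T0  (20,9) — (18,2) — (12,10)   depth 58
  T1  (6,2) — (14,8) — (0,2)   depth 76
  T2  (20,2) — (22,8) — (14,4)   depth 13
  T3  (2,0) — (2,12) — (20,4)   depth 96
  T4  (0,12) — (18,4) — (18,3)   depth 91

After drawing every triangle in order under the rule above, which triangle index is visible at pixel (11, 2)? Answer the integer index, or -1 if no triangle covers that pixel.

T0:
  2·area = 58  (B↔C swapped to make it positive)
  edge (20, 9)→(12, 10): d=(-8,1) right/bottom  bias=-1
  edge (12, 10)→(18, 2): d=(6,-8) top-left  bias=+0
  edge (18, 2)→(20, 9): d=(2,7) right/bottom  bias=-1
    (8,2)@(17, 5): e=[35,10,13] → █
    (9,2)@(19, 5): e=[33,26,-1] → ·
    (7,3)@(15, 7): e=[21,6,31] → █
    (9,3)@(19, 7): e=[17,38,3] → █
    (10,3)@(21, 7): e=[15,54,-11] → ·
    (6,4)@(13, 9): e=[7,2,49] → █
    (10,4)@(21, 9): e=[-1,66,-7] → ·
    (6,5)@(13, 11): e=[-9,14,53] → ·
    (7,5)@(15, 11): e=[-11,30,39] → ·
    (8,5)@(17, 11): e=[-13,46,25] → ·
    (9,5)@(19, 11): e=[-15,62,11] → ·
  covered (8 px):
    · · · · · · · · · · · ·
    · · · · · · · · · · · ·
    · · · · · · · · █ · · ·
    · · · · · · · █ █ █ · ·
    · · · · · · █ █ █ █ · ·
    · · · · · · · · · · · ·
T1:
  2·area = 36
  edge (6, 2)→(14, 8): d=(8,6) right/bottom  bias=-1
  edge (14, 8)→(0, 2): d=(-14,-6) top-left  bias=+0
  edge (0, 2)→(6, 2): d=(6,0) top-left  bias=+0
    (1,1)@(3, 3): e=[26,4,6] → █
    (2,1)@(5, 3): e=[14,16,6] → █
    (3,1)@(7, 3): e=[2,28,6] → █
    (4,1)@(9, 3): e=[-10,40,6] → ·
    (1,2)@(3, 5): e=[42,-24,18] → ·
    (2,2)@(5, 5): e=[30,-12,18] → ·
    (3,2)@(7, 5): e=[18,0,18] → █  [on edge]
    (4,2)@(9, 5): e=[6,12,18] → █
    (5,2)@(11, 5): e=[-6,24,18] → ·
    (3,3)@(7, 7): e=[34,-28,30] → ·
    (4,3)@(9, 7): e=[22,-16,30] → ·
    (10,5)@(21, 11): e=[-18,0,54] → ·  [on edge]
  covered (5 px):
    · · · · · · · · · · · ·
    · █ █ █ · · · · · · · ·
    · · · █ █ · · · · · · ·
    · · · · · · · · · · · ·
    · · · · · · · · · · · ·
    · · · · · · · · · · · ·
T2:
  2·area = 40
  edge (20, 2)→(22, 8): d=(2,6) right/bottom  bias=-1
  edge (22, 8)→(14, 4): d=(-8,-4) top-left  bias=+0
  edge (14, 4)→(20, 2): d=(6,-2) top-left  bias=+0
    (11,0)@(23, 1): e=[-20,60,0] → ·  [on edge]
    (8,1)@(17, 3): e=[20,20,0] → █  [on edge]
    (9,1)@(19, 3): e=[8,28,4] → █
    (10,1)@(21, 3): e=[-4,36,8] → ·
    (5,2)@(11, 5): e=[60,-20,0] → ·  [on edge]
    (8,2)@(17, 5): e=[24,4,12] → █
    (10,2)@(21, 5): e=[0,20,20] → ·  [on edge]
    (2,3)@(5, 7): e=[100,-60,0] → ·  [on edge]
    (8,3)@(17, 7): e=[28,-12,24] → ·
    (9,3)@(19, 7): e=[16,-4,28] → ·
    (10,3)@(21, 7): e=[4,4,32] → █
    (11,3)@(23, 7): e=[-8,12,36] → ·
    (11,5)@(23, 11): e=[0,-20,60] → ·  [on edge]
  covered (5 px):
    · · · · · · · · · · · ·
    · · · · · · · · █ █ · ·
    · · · · · · · · █ █ · ·
    · · · · · · · · · · █ ·
    · · · · · · · · · · · ·
    · · · · · · · · · · · ·
T3:
  2·area = 216  (B↔C swapped to make it positive)
  edge (2, 0)→(20, 4): d=(18,4) right/bottom  bias=-1
  edge (20, 4)→(2, 12): d=(-18,8) right/bottom  bias=-1
  edge (2, 12)→(2, 0): d=(0,-12) top-left  bias=+0
    (1,0)@(3, 1): e=[14,190,12] → █
    (2,0)@(5, 1): e=[6,174,36] → █
    (3,0)@(7, 1): e=[-2,158,60] → ·
    (1,1)@(3, 3): e=[50,154,12] → █
    (3,1)@(7, 3): e=[34,122,60] → █
    (4,1)@(9, 3): e=[26,106,84] → █
    (5,1)@(11, 3): e=[18,90,108] → █
    (6,1)@(13, 3): e=[10,74,132] → █
    (7,1)@(15, 3): e=[2,58,156] → █
    (8,1)@(17, 3): e=[-6,42,180] → ·
    (1,2)@(3, 5): e=[86,118,12] → █
    (8,2)@(17, 5): e=[30,6,180] → █
  covered (27 px):
    · █ █ · · · · · · · · ·
    · █ █ █ █ █ █ █ · · · ·
    · █ █ █ █ █ █ █ █ · · ·
    · █ █ █ █ █ █ · · · · ·
    · █ █ █ · · · · · · · ·
    · █ · · · · · · · · · ·
T4:
  2·area = 18  (B↔C swapped to make it positive)
  edge (0, 12)→(18, 3): d=(18,-9) top-left  bias=+0
  edge (18, 3)→(18, 4): d=(0,1) right/bottom  bias=-1
  edge (18, 4)→(0, 12): d=(-18,8) right/bottom  bias=-1
    (7,2)@(15, 5): e=[9,3,6] → █
    (8,2)@(17, 5): e=[27,1,-10] → ·
    (5,3)@(11, 7): e=[9,7,2] → █
    (6,3)@(13, 7): e=[27,5,-14] → ·
    (7,3)@(15, 7): e=[45,3,-30] → ·
    (5,4)@(11, 9): e=[45,7,-34] → ·
  covered (2 px):
    · · · · · · · · · · · ·
    · · · · · · · · · · · ·
    · · · · · · · █ · · · ·
    · · · · · █ · · · · · ·
    · · · · · · · · · · · ·
    · · · · · · · · · · · ·

Z-buffer (winner per pixel, '.' = empty):
  . 3 3 . . . . . . . . .
  . 1 1 1 3 3 3 3 2 2 . .
  . 3 3 1 1 3 3 4 2 2 . .
  . 3 3 3 3 4 3 0 0 0 2 .
  . 3 3 3 . . 0 0 0 0 . .
  . 3 . . . . . . . . . .

Answer: -1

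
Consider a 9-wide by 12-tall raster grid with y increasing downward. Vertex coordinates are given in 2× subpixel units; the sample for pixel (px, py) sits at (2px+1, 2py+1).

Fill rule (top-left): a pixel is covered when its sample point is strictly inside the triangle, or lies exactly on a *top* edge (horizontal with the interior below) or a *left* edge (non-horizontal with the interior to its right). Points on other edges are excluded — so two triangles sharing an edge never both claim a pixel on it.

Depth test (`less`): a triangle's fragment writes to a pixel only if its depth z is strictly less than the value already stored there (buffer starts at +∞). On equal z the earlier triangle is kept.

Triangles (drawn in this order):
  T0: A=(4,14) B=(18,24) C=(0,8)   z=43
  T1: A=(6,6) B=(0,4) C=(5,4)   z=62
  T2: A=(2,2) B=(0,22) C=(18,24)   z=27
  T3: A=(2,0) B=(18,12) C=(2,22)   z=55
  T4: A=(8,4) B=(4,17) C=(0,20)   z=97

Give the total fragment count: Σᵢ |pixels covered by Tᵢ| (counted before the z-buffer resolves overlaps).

T0:
  2·area = 44  (B↔C swapped to make it positive)
  edge (4, 14)→(0, 8): d=(-4,-6) top-left  bias=+0
  edge (0, 8)→(18, 24): d=(18,16) right/bottom  bias=-1
  edge (18, 24)→(4, 14): d=(-14,-10) top-left  bias=+0
    (0,4)@(1, 9): e=[2,2,40] → X
    (1,4)@(3, 9): e=[14,-30,60] → .
    (0,5)@(1, 11): e=[-6,38,12] → .
    (1,5)@(3, 11): e=[6,6,32] → X
    (2,5)@(5, 11): e=[18,-26,52] → .
    (1,6)@(3, 13): e=[-2,42,4] → .
    (2,6)@(5, 13): e=[10,10,24] → X
    (3,6)@(7, 13): e=[22,-22,44] → .
    (2,7)@(5, 15): e=[2,46,-4] → .
    (3,7)@(7, 15): e=[14,14,16] → X
    (4,7)@(9, 15): e=[26,-18,36] → .
    (3,8)@(7, 17): e=[6,50,-12] → .
    (5,9)@(11, 19): e=[22,22,0] → X  [on edge]
  covered (6 px):
    . . . . . . . . .
    . . . . . . . . .
    . . . . . . . . .
    . . . . . . . . .
    X . . . . . . . .
    . X . . . . . . .
    . . X . . . . . .
    . . . X . . . . .
    . . . . X . . . .
    . . . . . X . . .
    . . . . . . . . .
    . . . . . . . . .
T1:
  2·area = 10
  edge (6, 6)→(0, 4): d=(-6,-2) top-left  bias=+0
  edge (0, 4)→(5, 4): d=(5,0) top-left  bias=+0
  edge (5, 4)→(6, 6): d=(1,2) right/bottom  bias=-1
    (1,2)@(3, 5): e=[0,5,5] → X  [on edge]
    (2,2)@(5, 5): e=[4,5,1] → X
    (3,2)@(7, 5): e=[8,5,-3] → .
    (1,3)@(3, 7): e=[-12,15,7] → .
    (2,3)@(5, 7): e=[-8,15,3] → .
    (4,3)@(9, 7): e=[0,15,-5] → .  [on edge]
    (7,4)@(15, 9): e=[0,25,-15] → .  [on edge]
  covered (2 px):
    . . . . . . . . .
    . . . . . . . . .
    . X X . . . . . .
    . . . . . . . . .
    . . . . . . . . .
    . . . . . . . . .
    . . . . . . . . .
    . . . . . . . . .
    . . . . . . . . .
    . . . . . . . . .
    . . . . . . . . .
    . . . . . . . . .
T2:
  2·area = 364  (B↔C swapped to make it positive)
  edge (2, 2)→(18, 24): d=(16,22) right/bottom  bias=-1
  edge (18, 24)→(0, 22): d=(-18,-2) top-left  bias=+0
  edge (0, 22)→(2, 2): d=(2,-20) top-left  bias=+0
    (1,2)@(3, 5): e=[26,312,26] → X
    (2,2)@(5, 5): e=[-18,316,66] → .
    (1,3)@(3, 7): e=[58,276,30] → X
    (2,3)@(5, 7): e=[14,280,70] → X
    (3,3)@(7, 7): e=[-30,284,110] → .
    (1,4)@(3, 9): e=[90,240,34] → X
    (3,4)@(7, 9): e=[2,248,114] → X
    (4,4)@(9, 9): e=[-42,252,154] → .
    (1,5)@(3, 11): e=[122,204,38] → X
    (4,5)@(9, 11): e=[-10,216,158] → .
    (0,6)@(1, 13): e=[198,164,2] → X
    (4,6)@(9, 13): e=[22,180,162] → X
    (4,11)@(9, 23): e=[182,0,182] → X  [on edge]
  covered (46 px):
    . . . . . . . . .
    . . . . . . . . .
    . X . . . . . . .
    . X X . . . . . .
    . X X X . . . . .
    . X X X . . . . .
    X X X X X . . . .
    X X X X X X . . .
    X X X X X X . . .
    X X X X X X X . .
    X X X X X X X X .
    . . . . X X X X X
T3:
  2·area = 352
  edge (2, 0)→(18, 12): d=(16,12) right/bottom  bias=-1
  edge (18, 12)→(2, 22): d=(-16,10) right/bottom  bias=-1
  edge (2, 22)→(2, 0): d=(0,-22) top-left  bias=+0
    (1,0)@(3, 1): e=[4,326,22] → X
    (2,0)@(5, 1): e=[-20,306,66] → .
    (1,1)@(3, 3): e=[36,294,22] → X
    (2,1)@(5, 3): e=[12,274,66] → X
    (3,1)@(7, 3): e=[-12,254,110] → .
    (1,2)@(3, 5): e=[68,262,22] → X
    (3,2)@(7, 5): e=[20,222,110] → X
    (4,2)@(9, 5): e=[-4,202,154] → .
    (1,3)@(3, 7): e=[100,230,22] → X
    (4,3)@(9, 7): e=[28,170,154] → X
    (5,3)@(11, 7): e=[4,150,198] → X
    (6,3)@(13, 7): e=[-20,130,242] → .
  covered (44 px):
    . X . . . . . . .
    . X X . . . . . .
    . X X X . . . . .
    . X X X X X . . .
    . X X X X X X . .
    . X X X X X X X .
    . X X X X X X X .
    . X X X X X X . .
    . X X X X . . . .
    . X X . . . . . .
    . X . . . . . . .
    . . . . . . . . .
T4:
  2·area = 40
  edge (8, 4)→(4, 17): d=(-4,13) right/bottom  bias=-1
  edge (4, 17)→(0, 20): d=(-4,3) right/bottom  bias=-1
  edge (0, 20)→(8, 4): d=(8,-16) top-left  bias=+0
    (3,3)@(7, 7): e=[1,31,8] → X
    (4,3)@(9, 7): e=[-25,25,40] → .
    (3,4)@(7, 9): e=[-7,23,24] → .
    (2,5)@(5, 11): e=[11,21,8] → X
    (3,5)@(7, 11): e=[-15,15,40] → .
    (2,6)@(5, 13): e=[3,13,24] → X
    (3,6)@(7, 13): e=[-23,7,56] → .
    (1,7)@(3, 15): e=[21,11,8] → X
    (2,7)@(5, 15): e=[-5,5,40] → .
    (1,8)@(3, 17): e=[13,3,24] → X
    (2,8)@(5, 17): e=[-13,-3,56] → .
    (0,9)@(1, 19): e=[31,1,8] → X
  covered (6 px):
    . . . . . . . . .
    . . . . . . . . .
    . . . . . . . . .
    . . . X . . . . .
    . . . . . . . . .
    . . X . . . . . .
    . . X . . . . . .
    . X . . . . . . .
    . X . . . . . . .
    X . . . . . . . .
    . . . . . . . . .
    . . . . . . . . .

Answer: 104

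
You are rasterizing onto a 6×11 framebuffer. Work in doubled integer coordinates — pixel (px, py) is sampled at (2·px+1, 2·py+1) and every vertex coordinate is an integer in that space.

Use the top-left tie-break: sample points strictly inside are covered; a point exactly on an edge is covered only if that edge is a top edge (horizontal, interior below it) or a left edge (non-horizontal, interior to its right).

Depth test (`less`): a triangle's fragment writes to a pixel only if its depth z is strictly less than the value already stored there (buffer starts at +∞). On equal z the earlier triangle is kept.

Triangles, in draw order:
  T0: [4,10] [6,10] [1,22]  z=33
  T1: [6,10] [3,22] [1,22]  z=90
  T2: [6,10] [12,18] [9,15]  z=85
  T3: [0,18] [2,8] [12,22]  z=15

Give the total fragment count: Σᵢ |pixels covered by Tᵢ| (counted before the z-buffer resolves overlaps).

T0:
  2·area = 24
  edge (4, 10)→(6, 10): d=(2,0) top-left  bias=+0
  edge (6, 10)→(1, 22): d=(-5,12) right/bottom  bias=-1
  edge (1, 22)→(4, 10): d=(3,-12) top-left  bias=+0
    (2,5)@(5, 11): e=[2,7,15] → X
    (3,5)@(7, 11): e=[2,-17,39] → .
    (2,6)@(5, 13): e=[6,-3,21] → .
    (1,7)@(3, 15): e=[10,11,3] → X
    (2,7)@(5, 15): e=[10,-13,27] → .
    (1,8)@(3, 17): e=[14,1,9] → X
    (2,8)@(5, 17): e=[14,-23,33] → .
    (1,9)@(3, 19): e=[18,-9,15] → .
  covered (3 px):
    . . . . . .
    . . . . . .
    . . . . . .
    . . . . . .
    . . . . . .
    . . X . . .
    . . . . . .
    . X . . . .
    . X . . . .
    . . . . . .
    . . . . . .
T1:
  2·area = 24
  edge (6, 10)→(3, 22): d=(-3,12) right/bottom  bias=-1
  edge (3, 22)→(1, 22): d=(-2,0) right/bottom  bias=-1
  edge (1, 22)→(6, 10): d=(5,-12) top-left  bias=+0
    (2,6)@(5, 13): e=[3,18,3] → X
    (3,6)@(7, 13): e=[-21,18,27] → .
    (2,7)@(5, 15): e=[-3,14,13] → .
    (1,9)@(3, 19): e=[9,6,9] → X
    (2,9)@(5, 19): e=[-15,6,33] → .
    (1,10)@(3, 21): e=[3,2,19] → X
    (2,10)@(5, 21): e=[-21,2,43] → .
  covered (3 px):
    . . . . . .
    . . . . . .
    . . . . . .
    . . . . . .
    . . . . . .
    . . . . . .
    . . X . . .
    . . . . . .
    . . . . . .
    . X . . . .
    . X . . . .
T2:
  2·area = 6
  edge (6, 10)→(12, 18): d=(6,8) right/bottom  bias=-1
  edge (12, 18)→(9, 15): d=(-3,-3) top-left  bias=+0
  edge (9, 15)→(6, 10): d=(-3,-5) top-left  bias=+0
    (1,2)@(3, 5): e=[-6,12,0] → .  [on edge]
    (0,3)@(1, 7): e=[22,0,-16] → .  [on edge]
    (1,4)@(3, 9): e=[18,0,-12] → .  [on edge]
    (2,5)@(5, 11): e=[14,0,-8] → .  [on edge]
    (3,6)@(7, 13): e=[10,0,-4] → .  [on edge]
    (4,7)@(9, 15): e=[6,0,0] → X  [on edge]
    (5,7)@(11, 15): e=[-10,6,10] → .
    (4,8)@(9, 17): e=[18,-6,-6] → .
    (5,8)@(11, 17): e=[2,0,4] → X  [on edge]
    (5,9)@(11, 19): e=[14,-6,-2] → .
  covered (2 px):
    . . . . . .
    . . . . . .
    . . . . . .
    . . . . . .
    . . . . . .
    . . . . . .
    . . . . . .
    . . . . X .
    . . . . . X
    . . . . . .
    . . . . . .
T3:
  2·area = 128
  edge (0, 18)→(2, 8): d=(2,-10) top-left  bias=+0
  edge (2, 8)→(12, 22): d=(10,14) right/bottom  bias=-1
  edge (12, 22)→(0, 18): d=(-12,-4) top-left  bias=+0
    (1,1)@(3, 3): e=[0,-64,192] → .  [on edge]
    (1,5)@(3, 11): e=[16,16,96] → X
    (2,5)@(5, 11): e=[36,-12,104] → .
    (0,6)@(1, 13): e=[0,64,64] → X  [on edge]
    (2,6)@(5, 13): e=[40,8,80] → X
    (3,6)@(7, 13): e=[60,-20,88] → .
    (0,7)@(1, 15): e=[4,84,40] → X
    (3,7)@(7, 15): e=[64,0,64] → .  [on edge]
    (0,8)@(1, 17): e=[8,104,16] → X
    (3,8)@(7, 17): e=[68,20,40] → X
    (4,8)@(9, 17): e=[88,-8,48] → .
    (0,9)@(1, 19): e=[12,124,-8] → .
    (1,9)@(3, 19): e=[32,96,0] → X  [on edge]
    (4,10)@(9, 21): e=[96,32,0] → X  [on edge]
  covered (17 px):
    . . . . . .
    . . . . . .
    . . . . . .
    . . . . . .
    . . . . . .
    . X . . . .
    X X X . . .
    X X X . . .
    X X X X . .
    . X X X X .
    . . . . X X

Final: 25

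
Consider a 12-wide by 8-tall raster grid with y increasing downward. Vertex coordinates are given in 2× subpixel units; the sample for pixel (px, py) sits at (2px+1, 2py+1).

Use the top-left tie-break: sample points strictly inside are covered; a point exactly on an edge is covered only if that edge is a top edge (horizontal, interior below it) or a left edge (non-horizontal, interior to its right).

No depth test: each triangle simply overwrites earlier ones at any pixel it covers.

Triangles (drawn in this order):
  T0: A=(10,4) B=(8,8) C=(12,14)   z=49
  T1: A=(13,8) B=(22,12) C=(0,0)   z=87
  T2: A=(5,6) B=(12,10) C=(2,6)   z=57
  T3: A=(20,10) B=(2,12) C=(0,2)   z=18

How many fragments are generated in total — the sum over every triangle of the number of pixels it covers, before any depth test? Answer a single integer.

T0:
  2·area = 28  (B↔C swapped to make it positive)
  edge (10, 4)→(12, 14): d=(2,10) right/bottom  bias=-1
  edge (12, 14)→(8, 8): d=(-4,-6) top-left  bias=+0
  edge (8, 8)→(10, 4): d=(2,-4) top-left  bias=+0
    (4,3)@(9, 7): e=[16,10,2] → #
    (5,3)@(11, 7): e=[-4,22,10] → ·
    (4,4)@(9, 9): e=[20,2,6] → #
    (5,4)@(11, 9): e=[0,14,14] → ·  [on edge]
    (4,5)@(9, 11): e=[24,-6,10] → ·
    (5,5)@(11, 11): e=[4,6,18] → #
    (6,5)@(13, 11): e=[-16,18,26] → ·
    (5,6)@(11, 13): e=[8,-2,22] → ·
  covered (3 px):
    · · · · · · · · · · · ·
    · · · · · · · · · · · ·
    · · · · · · · · · · · ·
    · · · · # · · · · · · ·
    · · · · # · · · · · · ·
    · · · · · # · · · · · ·
    · · · · · · · · · · · ·
    · · · · · · · · · · · ·
T1:
  2·area = 20  (B↔C swapped to make it positive)
  edge (13, 8)→(0, 0): d=(-13,-8) top-left  bias=+0
  edge (0, 0)→(22, 12): d=(22,12) right/bottom  bias=-1
  edge (22, 12)→(13, 8): d=(-9,-4) top-left  bias=+0
    (2,1)@(5, 3): e=[1,6,13] → #
    (3,1)@(7, 3): e=[17,-18,21] → ·
    (2,2)@(5, 5): e=[-25,50,-5] → ·
    (4,2)@(9, 5): e=[7,2,11] → #
    (5,2)@(11, 5): e=[23,-22,19] → ·
    (4,3)@(9, 7): e=[-19,46,-7] → ·
  covered (2 px):
    · · · · · · · · · · · ·
    · · # · · · · · · · · ·
    · · · · # · · · · · · ·
    · · · · · · · · · · · ·
    · · · · · · · · · · · ·
    · · · · · · · · · · · ·
    · · · · · · · · · · · ·
    · · · · · · · · · · · ·
T2:
  2·area = 12
  edge (5, 6)→(12, 10): d=(7,4) right/bottom  bias=-1
  edge (12, 10)→(2, 6): d=(-10,-4) top-left  bias=+0
  edge (2, 6)→(5, 6): d=(3,0) top-left  bias=+0
    (2,3)@(5, 7): e=[7,2,3] → #
    (3,3)@(7, 7): e=[-1,10,3] → ·
    (2,4)@(5, 9): e=[21,-18,9] → ·
  covered (1 px):
    · · · · · · · · · · · ·
    · · · · · · · · · · · ·
    · · · · · · · · · · · ·
    · · # · · · · · · · · ·
    · · · · · · · · · · · ·
    · · · · · · · · · · · ·
    · · · · · · · · · · · ·
    · · · · · · · · · · · ·
T3:
  2·area = 184
  edge (20, 10)→(2, 12): d=(-18,2) right/bottom  bias=-1
  edge (2, 12)→(0, 2): d=(-2,-10) top-left  bias=+0
  edge (0, 2)→(20, 10): d=(20,8) right/bottom  bias=-1
    (0,1)@(1, 3): e=[164,8,12] → #
    (1,1)@(3, 3): e=[160,28,-4] → ·
    (0,2)@(1, 5): e=[128,4,52] → #
    (1,2)@(3, 5): e=[124,24,36] → #
    (2,2)@(5, 5): e=[120,44,20] → #
    (3,2)@(7, 5): e=[116,64,4] → #
    (4,2)@(9, 5): e=[112,84,-12] → ·
    (0,3)@(1, 7): e=[92,0,92] → #  [on edge]
    (4,3)@(9, 7): e=[76,80,28] → #
    (5,3)@(11, 7): e=[72,100,12] → #
    (6,3)@(13, 7): e=[68,120,-4] → ·
    (0,4)@(1, 9): e=[56,-4,132] → ·
    (5,5)@(11, 11): e=[0,92,92] → ·  [on edge]
  covered (23 px):
    · · · · · · · · · · · ·
    # · · · · · · · · · · ·
    # # # # · · · · · · · ·
    # # # # # # · · · · · ·
    · # # # # # # # # · · ·
    · # # # # · · · · · · ·
    · · · · · · · · · · · ·
    · · · · · · · · · · · ·

Answer: 29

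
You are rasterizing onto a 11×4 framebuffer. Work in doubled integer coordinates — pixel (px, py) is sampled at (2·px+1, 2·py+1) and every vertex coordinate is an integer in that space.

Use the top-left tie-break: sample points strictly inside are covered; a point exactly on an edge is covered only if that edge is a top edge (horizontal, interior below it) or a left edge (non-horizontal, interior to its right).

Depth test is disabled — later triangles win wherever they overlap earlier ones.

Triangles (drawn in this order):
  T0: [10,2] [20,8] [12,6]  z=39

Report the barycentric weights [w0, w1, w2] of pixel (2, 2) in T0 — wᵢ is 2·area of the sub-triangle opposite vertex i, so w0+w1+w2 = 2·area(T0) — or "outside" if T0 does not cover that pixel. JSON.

T0:
  2·area = 28
  edge (10, 2)→(20, 8): d=(10,6) right/bottom  bias=-1
  edge (20, 8)→(12, 6): d=(-8,-2) top-left  bias=+0
  edge (12, 6)→(10, 2): d=(-2,-4) top-left  bias=+0
    (5,1)@(11, 3): e=[4,22,2] → X
    (6,1)@(13, 3): e=[-8,26,10] → .
    (5,2)@(11, 5): e=[24,6,-2] → .
    (6,2)@(13, 5): e=[12,10,6] → X
    (7,2)@(15, 5): e=[0,14,14] → .  [on edge]
    (6,3)@(13, 7): e=[32,-6,2] → .
    (8,3)@(17, 7): e=[8,2,18] → X
    (9,3)@(19, 7): e=[-4,6,26] → .
  covered (3 px):
    . . . . . . . . . . .
    . . . . . X . . . . .
    . . . . . . X . . . .
    . . . . . . . . X . .

Final: "outside"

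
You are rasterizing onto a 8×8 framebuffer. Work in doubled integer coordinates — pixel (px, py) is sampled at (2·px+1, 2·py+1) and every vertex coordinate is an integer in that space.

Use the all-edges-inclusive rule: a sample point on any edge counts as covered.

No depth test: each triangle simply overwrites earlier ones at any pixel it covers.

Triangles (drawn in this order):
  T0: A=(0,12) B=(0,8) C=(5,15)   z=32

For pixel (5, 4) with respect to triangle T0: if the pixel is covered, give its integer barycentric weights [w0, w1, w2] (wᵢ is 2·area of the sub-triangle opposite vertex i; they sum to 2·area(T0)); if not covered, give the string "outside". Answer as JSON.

T0:
  2·area = 20
  edge (0, 12)→(0, 8): d=(0,-4) inclusive
  edge (0, 8)→(5, 15): d=(5,7) inclusive
  edge (5, 15)→(0, 12): d=(-5,-3) inclusive
    (0,5)@(1, 11): e=[4,8,8] → X
    (1,5)@(3, 11): e=[12,-6,14] → .
    (0,6)@(1, 13): e=[4,18,-2] → .
    (1,6)@(3, 13): e=[12,4,4] → X
    (2,6)@(5, 13): e=[20,-10,10] → .
    (1,7)@(3, 15): e=[12,14,-6] → .
    (2,7)@(5, 15): e=[20,0,0] → X  [on edge]
    (3,7)@(7, 15): e=[28,-14,6] → .
  covered (3 px):
    . . . . . . . .
    . . . . . . . .
    . . . . . . . .
    . . . . . . . .
    . . . . . . . .
    X . . . . . . .
    . X . . . . . .
    . . X . . . . .

Final: "outside"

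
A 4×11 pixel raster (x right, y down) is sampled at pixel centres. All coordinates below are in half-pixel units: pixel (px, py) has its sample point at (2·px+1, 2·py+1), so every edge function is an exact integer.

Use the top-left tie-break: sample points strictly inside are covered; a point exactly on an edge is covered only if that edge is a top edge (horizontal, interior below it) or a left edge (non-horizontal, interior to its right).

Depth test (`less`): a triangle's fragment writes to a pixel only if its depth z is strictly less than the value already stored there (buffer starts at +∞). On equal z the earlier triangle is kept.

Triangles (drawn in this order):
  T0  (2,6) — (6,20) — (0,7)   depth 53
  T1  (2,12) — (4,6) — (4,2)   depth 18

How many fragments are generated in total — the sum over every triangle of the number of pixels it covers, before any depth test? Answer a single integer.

T0:
  2·area = 32
  edge (2, 6)→(6, 20): d=(4,14) right/bottom  bias=-1
  edge (6, 20)→(0, 7): d=(-6,-13) top-left  bias=+0
  edge (0, 7)→(2, 6): d=(2,-1) top-left  bias=+0
    (0,3)@(1, 7): e=[18,13,1] → █
    (1,3)@(3, 7): e=[-10,39,3] → ·
    (0,4)@(1, 9): e=[26,1,5] → █
    (1,4)@(3, 9): e=[-2,27,7] → ·
    (0,5)@(1, 11): e=[34,-11,9] → ·
    (1,5)@(3, 11): e=[6,15,11] → █
    (2,5)@(5, 11): e=[-22,41,13] → ·
    (1,6)@(3, 13): e=[14,3,15] → █
    (2,6)@(5, 13): e=[-14,29,17] → ·
    (1,7)@(3, 15): e=[22,-9,19] → ·
    (2,8)@(5, 17): e=[2,5,25] → █
    (3,8)@(7, 17): e=[-26,31,27] → ·
  covered (5 px):
    · · · ·
    · · · ·
    · · · ·
    █ · · ·
    █ · · ·
    · █ · ·
    · █ · ·
    · · · ·
    · · █ ·
    · · · ·
    · · · ·
T1:
  2·area = 8  (B↔C swapped to make it positive)
  edge (2, 12)→(4, 2): d=(2,-10) top-left  bias=+0
  edge (4, 2)→(4, 6): d=(0,4) right/bottom  bias=-1
  edge (4, 6)→(2, 12): d=(-2,6) right/bottom  bias=-1
    (2,1)@(5, 3): e=[12,-4,0] → ·  [on edge]
    (1,3)@(3, 7): e=[0,4,4] → █  [on edge]
    (2,3)@(5, 7): e=[20,-4,-8] → ·
    (1,4)@(3, 9): e=[4,4,0] → ·  [on edge]
    (0,7)@(1, 15): e=[-4,12,0] → ·  [on edge]
    (0,8)@(1, 17): e=[0,12,-4] → ·  [on edge]
  covered (1 px):
    · · · ·
    · · · ·
    · · · ·
    · █ · ·
    · · · ·
    · · · ·
    · · · ·
    · · · ·
    · · · ·
    · · · ·
    · · · ·

Answer: 6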